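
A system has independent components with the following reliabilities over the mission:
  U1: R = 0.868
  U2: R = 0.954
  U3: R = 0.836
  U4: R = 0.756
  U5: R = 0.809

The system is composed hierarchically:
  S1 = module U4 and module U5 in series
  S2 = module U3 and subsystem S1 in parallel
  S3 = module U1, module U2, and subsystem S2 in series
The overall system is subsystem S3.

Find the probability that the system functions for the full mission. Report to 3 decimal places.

0.775

Series (U4 and U5): 0.75600 × 0.80900 = 0.61160
Parallel (U3 and [0.61160]): 1 − (1 − 0.83600)(1 − 0.61160) = 0.93630
Series (U1, U2, and [0.93630]): 0.86800 × 0.95400 × 0.93630 = 0.775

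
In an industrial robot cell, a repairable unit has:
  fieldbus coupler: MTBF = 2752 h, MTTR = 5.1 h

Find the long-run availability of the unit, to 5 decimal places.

0.99815

A(fieldbus coupler) = MTBF/(MTBF+MTTR) = 2752/(2752+5.1) = 0.99815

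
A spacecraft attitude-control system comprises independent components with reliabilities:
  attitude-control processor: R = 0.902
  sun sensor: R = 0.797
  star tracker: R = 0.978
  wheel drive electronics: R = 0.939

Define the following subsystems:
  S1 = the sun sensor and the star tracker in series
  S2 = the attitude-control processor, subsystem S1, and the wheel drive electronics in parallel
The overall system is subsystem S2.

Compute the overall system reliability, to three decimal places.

Series (sun sensor and star tracker): 0.79700 × 0.97800 = 0.77947
Parallel (attitude-control processor, [0.77947], and wheel drive electronics): 1 − (1 − 0.90200)(1 − 0.77947)(1 − 0.93900) = 0.999

0.999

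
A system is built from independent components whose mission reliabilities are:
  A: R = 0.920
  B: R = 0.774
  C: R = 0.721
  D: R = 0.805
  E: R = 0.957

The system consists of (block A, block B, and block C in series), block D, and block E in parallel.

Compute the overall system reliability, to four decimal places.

0.9959

Series (A, B, and C): 0.920000 × 0.774000 × 0.721000 = 0.513410
Parallel ([0.513410], D, and E): 1 − (1 − 0.513410)(1 − 0.805000)(1 − 0.957000) = 0.9959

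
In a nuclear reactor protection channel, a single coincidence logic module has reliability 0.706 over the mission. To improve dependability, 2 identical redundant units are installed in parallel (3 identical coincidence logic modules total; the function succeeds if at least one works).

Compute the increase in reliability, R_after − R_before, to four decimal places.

0.2686

R_before = 0.706
R_after = 1 − (1 − 0.706)^3 = 0.9746
ΔR = 0.9746 − 0.706 = 0.2686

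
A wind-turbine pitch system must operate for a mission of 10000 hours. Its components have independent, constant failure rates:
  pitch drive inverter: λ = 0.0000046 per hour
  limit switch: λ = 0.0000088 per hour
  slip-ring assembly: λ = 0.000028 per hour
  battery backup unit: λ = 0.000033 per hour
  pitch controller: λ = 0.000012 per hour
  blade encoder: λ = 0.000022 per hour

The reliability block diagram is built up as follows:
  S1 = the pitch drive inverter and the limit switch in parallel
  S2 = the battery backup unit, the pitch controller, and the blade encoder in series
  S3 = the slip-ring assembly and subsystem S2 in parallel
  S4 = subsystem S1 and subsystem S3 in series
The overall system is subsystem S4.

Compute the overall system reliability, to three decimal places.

R(pitch drive inverter) = exp(−0.0000046 × 10000) = 0.95504
R(limit switch) = exp(−0.0000088 × 10000) = 0.91576
R(slip-ring assembly) = exp(−0.000028 × 10000) = 0.75578
R(battery backup unit) = exp(−0.000033 × 10000) = 0.71892
R(pitch controller) = exp(−0.000012 × 10000) = 0.88692
R(blade encoder) = exp(−0.000022 × 10000) = 0.80252
Parallel (pitch drive inverter and limit switch): 1 − (1 − 0.95504)(1 − 0.91576) = 0.99621
Series (battery backup unit, pitch controller, and blade encoder): 0.71892 × 0.88692 × 0.80252 = 0.51171
Parallel (slip-ring assembly and [0.51171]): 1 − (1 − 0.75578)(1 − 0.51171) = 0.88075
Series ([0.99621] and [0.88075]): 0.99621 × 0.88075 = 0.877

0.877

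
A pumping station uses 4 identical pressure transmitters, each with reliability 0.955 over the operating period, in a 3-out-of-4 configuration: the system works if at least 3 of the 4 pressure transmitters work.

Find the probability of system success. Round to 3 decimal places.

R = Σ_{i=3}^{4} C(4,i) p^i (1−p)^{4−i} with p = 0.955
C(4,3)·0.955^3·0.045^1 = 0.15678
C(4,4)·0.955^4·0.045^0 = 0.83179
Sum = 0.989

0.989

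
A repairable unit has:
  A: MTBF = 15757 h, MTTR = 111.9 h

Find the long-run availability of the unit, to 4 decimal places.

0.9929

A(A) = MTBF/(MTBF+MTTR) = 15757/(15757+111.9) = 0.9929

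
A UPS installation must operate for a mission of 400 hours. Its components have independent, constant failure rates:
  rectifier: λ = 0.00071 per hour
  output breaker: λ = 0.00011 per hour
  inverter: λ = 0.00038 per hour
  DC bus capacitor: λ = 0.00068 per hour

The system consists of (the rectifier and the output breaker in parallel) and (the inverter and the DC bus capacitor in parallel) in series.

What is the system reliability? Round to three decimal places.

0.956

R(rectifier) = exp(−0.00071 × 400) = 0.75277
R(output breaker) = exp(−0.00011 × 400) = 0.95695
R(inverter) = exp(−0.00038 × 400) = 0.85899
R(DC bus capacitor) = exp(−0.00068 × 400) = 0.76185
Parallel (rectifier and output breaker): 1 − (1 − 0.75277)(1 − 0.95695) = 0.98936
Parallel (inverter and DC bus capacitor): 1 − (1 − 0.85899)(1 − 0.76185) = 0.96642
Series ([0.98936] and [0.96642]): 0.98936 × 0.96642 = 0.956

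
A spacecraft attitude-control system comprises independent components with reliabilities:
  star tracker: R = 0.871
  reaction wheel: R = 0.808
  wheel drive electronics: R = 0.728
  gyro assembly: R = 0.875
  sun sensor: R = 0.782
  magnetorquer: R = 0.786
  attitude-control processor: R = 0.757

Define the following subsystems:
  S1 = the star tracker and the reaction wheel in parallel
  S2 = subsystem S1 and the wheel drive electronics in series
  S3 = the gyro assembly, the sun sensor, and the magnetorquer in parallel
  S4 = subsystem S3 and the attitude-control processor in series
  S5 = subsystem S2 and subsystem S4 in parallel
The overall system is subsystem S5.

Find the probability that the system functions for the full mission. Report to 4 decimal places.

Parallel (star tracker and reaction wheel): 1 − (1 − 0.871000)(1 − 0.808000) = 0.975232
Series ([0.975232] and wheel drive electronics): 0.975232 × 0.728000 = 0.709969
Parallel (gyro assembly, sun sensor, and magnetorquer): 1 − (1 − 0.875000)(1 − 0.782000)(1 − 0.786000) = 0.994169
Series ([0.994169] and attitude-control processor): 0.994169 × 0.757000 = 0.752586
Parallel ([0.709969] and [0.752586]): 1 − (1 − 0.709969)(1 − 0.752586) = 0.9282

0.9282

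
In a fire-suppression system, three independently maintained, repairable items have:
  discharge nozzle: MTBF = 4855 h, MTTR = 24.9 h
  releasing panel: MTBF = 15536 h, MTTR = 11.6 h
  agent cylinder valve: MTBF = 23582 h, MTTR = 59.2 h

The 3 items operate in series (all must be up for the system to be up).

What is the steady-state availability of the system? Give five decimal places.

A(discharge nozzle) = MTBF/(MTBF+MTTR) = 4855/(4855+24.9) = 0.994897
A(releasing panel) = MTBF/(MTBF+MTTR) = 15536/(15536+11.6) = 0.999254
A(agent cylinder valve) = MTBF/(MTBF+MTTR) = 23582/(23582+59.2) = 0.997496
Series availability: 0.994897 × 0.999254 × 0.997496 = 0.99167

0.99167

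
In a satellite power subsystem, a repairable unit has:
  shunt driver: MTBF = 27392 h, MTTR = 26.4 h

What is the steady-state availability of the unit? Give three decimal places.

A(shunt driver) = MTBF/(MTBF+MTTR) = 27392/(27392+26.4) = 0.999

0.999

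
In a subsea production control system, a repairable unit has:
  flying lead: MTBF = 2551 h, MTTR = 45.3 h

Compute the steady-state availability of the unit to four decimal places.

A(flying lead) = MTBF/(MTBF+MTTR) = 2551/(2551+45.3) = 0.9826

0.9826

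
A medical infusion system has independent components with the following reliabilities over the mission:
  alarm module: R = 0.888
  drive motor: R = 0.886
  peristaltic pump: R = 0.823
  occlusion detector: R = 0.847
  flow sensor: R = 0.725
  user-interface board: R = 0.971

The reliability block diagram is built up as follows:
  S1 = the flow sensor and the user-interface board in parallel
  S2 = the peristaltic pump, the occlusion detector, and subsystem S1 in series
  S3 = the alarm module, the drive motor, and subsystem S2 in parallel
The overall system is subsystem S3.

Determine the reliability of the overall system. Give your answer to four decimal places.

Parallel (flow sensor and user-interface board): 1 − (1 − 0.725000)(1 − 0.971000) = 0.992025
Series (peristaltic pump, occlusion detector, and [0.992025]): 0.823000 × 0.847000 × 0.992025 = 0.691522
Parallel (alarm module, drive motor, and [0.691522]): 1 − (1 − 0.888000)(1 − 0.886000)(1 − 0.691522) = 0.9961

0.9961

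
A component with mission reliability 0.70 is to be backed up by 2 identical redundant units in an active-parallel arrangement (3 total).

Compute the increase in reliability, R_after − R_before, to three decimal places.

R_before = 0.70
R_after = 1 − (1 − 0.70)^3 = 0.973
ΔR = 0.973 − 0.70 = 0.273

0.273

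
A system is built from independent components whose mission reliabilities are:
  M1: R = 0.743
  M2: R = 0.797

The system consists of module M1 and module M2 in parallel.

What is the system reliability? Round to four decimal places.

Parallel (M1 and M2): 1 − (1 − 0.743000)(1 − 0.797000) = 0.9478

0.9478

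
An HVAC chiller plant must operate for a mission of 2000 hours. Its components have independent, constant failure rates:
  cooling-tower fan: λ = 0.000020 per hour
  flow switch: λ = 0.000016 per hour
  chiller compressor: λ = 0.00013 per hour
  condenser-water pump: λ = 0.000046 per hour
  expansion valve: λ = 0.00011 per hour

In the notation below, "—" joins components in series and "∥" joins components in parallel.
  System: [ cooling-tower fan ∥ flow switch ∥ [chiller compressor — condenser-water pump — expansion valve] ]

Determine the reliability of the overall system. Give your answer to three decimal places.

R(cooling-tower fan) = exp(−0.000020 × 2000) = 0.96079
R(flow switch) = exp(−0.000016 × 2000) = 0.96851
R(chiller compressor) = exp(−0.00013 × 2000) = 0.77105
R(condenser-water pump) = exp(−0.000046 × 2000) = 0.91211
R(expansion valve) = exp(−0.00011 × 2000) = 0.80252
Series (chiller compressor, condenser-water pump, and expansion valve): 0.77105 × 0.91211 × 0.80252 = 0.56440
Parallel (cooling-tower fan, flow switch, and [0.56440]): 1 − (1 − 0.96079)(1 − 0.96851)(1 − 0.56440) = 0.999

0.999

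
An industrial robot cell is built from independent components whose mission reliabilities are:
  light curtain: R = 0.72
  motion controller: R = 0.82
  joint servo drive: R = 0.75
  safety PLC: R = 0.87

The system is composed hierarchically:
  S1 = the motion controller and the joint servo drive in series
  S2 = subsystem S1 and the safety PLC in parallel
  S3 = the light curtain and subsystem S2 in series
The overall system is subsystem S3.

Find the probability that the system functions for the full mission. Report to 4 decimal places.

0.6840

Series (motion controller and joint servo drive): 0.820000 × 0.750000 = 0.615000
Parallel ([0.615000] and safety PLC): 1 − (1 − 0.615000)(1 − 0.870000) = 0.949950
Series (light curtain and [0.949950]): 0.720000 × 0.949950 = 0.6840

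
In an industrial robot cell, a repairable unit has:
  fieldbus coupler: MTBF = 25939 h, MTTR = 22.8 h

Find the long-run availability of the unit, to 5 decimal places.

0.99912

A(fieldbus coupler) = MTBF/(MTBF+MTTR) = 25939/(25939+22.8) = 0.99912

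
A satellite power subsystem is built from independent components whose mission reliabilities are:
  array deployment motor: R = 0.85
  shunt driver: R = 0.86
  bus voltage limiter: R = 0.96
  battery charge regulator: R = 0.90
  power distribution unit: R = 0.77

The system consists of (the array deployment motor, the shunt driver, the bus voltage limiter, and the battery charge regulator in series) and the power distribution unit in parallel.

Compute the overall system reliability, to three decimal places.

0.915

Series (array deployment motor, shunt driver, bus voltage limiter, and battery charge regulator): 0.85000 × 0.86000 × 0.96000 × 0.90000 = 0.63158
Parallel ([0.63158] and power distribution unit): 1 − (1 − 0.63158)(1 − 0.77000) = 0.915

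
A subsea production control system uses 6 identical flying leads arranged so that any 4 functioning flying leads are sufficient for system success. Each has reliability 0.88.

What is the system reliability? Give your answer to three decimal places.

0.974

R = Σ_{i=4}^{6} C(6,i) p^i (1−p)^{6−i} with p = 0.88
C(6,4)·0.88^4·0.12^2 = 0.12953
C(6,5)·0.88^5·0.12^1 = 0.37997
C(6,6)·0.88^6·0.12^0 = 0.46440
Sum = 0.974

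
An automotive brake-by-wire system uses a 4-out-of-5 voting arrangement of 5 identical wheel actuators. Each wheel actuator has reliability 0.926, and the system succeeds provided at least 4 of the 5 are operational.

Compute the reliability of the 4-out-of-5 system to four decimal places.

R = Σ_{i=4}^{5} C(5,i) p^i (1−p)^{5−i} with p = 0.926
C(5,4)·0.926^4·0.074^1 = 0.272048
C(5,5)·0.926^5·0.074^0 = 0.680855
Sum = 0.9529

0.9529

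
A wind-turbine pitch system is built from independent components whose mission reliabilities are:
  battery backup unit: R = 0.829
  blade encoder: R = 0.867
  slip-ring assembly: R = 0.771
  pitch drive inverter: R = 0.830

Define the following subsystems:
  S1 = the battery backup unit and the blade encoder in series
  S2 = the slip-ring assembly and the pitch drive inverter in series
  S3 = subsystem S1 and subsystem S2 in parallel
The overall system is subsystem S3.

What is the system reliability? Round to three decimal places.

0.899

Series (battery backup unit and blade encoder): 0.82900 × 0.86700 = 0.71874
Series (slip-ring assembly and pitch drive inverter): 0.77100 × 0.83000 = 0.63993
Parallel ([0.71874] and [0.63993]): 1 − (1 − 0.71874)(1 − 0.63993) = 0.899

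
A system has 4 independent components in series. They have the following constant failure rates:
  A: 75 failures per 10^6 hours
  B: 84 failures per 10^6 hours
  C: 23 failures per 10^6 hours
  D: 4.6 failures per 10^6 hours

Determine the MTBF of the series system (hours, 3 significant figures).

Series of exponential components: λ_sys = Σ λ_i
λ_sys = 0.000075 + 0.000084 + 0.000023 + 0.0000046 = 1.8660e-04 /h
MTBF = 1 / λ_sys = 5360 h

5360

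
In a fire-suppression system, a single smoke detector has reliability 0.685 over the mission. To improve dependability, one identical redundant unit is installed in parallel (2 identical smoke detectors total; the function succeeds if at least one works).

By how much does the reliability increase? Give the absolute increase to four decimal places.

R_before = 0.685
R_after = 1 − (1 − 0.685)^2 = 0.9008
ΔR = 0.9008 − 0.685 = 0.2158

0.2158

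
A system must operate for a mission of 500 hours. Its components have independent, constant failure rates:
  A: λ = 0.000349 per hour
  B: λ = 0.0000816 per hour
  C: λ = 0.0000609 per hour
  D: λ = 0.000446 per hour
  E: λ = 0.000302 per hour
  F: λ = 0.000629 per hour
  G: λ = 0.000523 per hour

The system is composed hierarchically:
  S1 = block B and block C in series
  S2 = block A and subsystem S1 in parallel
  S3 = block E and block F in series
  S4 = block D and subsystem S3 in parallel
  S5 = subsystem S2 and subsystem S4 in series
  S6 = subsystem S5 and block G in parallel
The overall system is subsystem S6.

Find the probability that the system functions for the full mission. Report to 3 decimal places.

R(A) = exp(−0.000349 × 500) = 0.83988
R(B) = exp(−0.0000816 × 500) = 0.96002
R(C) = exp(−0.0000609 × 500) = 0.97001
R(D) = exp(−0.000446 × 500) = 0.80011
R(E) = exp(−0.000302 × 500) = 0.85985
R(F) = exp(−0.000629 × 500) = 0.73015
R(G) = exp(−0.000523 × 500) = 0.76990
Series (B and C): 0.96002 × 0.97001 = 0.93123
Parallel (A and [0.93123]): 1 − (1 − 0.83988)(1 − 0.93123) = 0.98899
Series (E and F): 0.85985 × 0.73015 = 0.62782
Parallel (D and [0.62782]): 1 − (1 − 0.80011)(1 − 0.62782) = 0.92560
Series ([0.98899] and [0.92560]): 0.98899 × 0.92560 = 0.91541
Parallel ([0.91541] and G): 1 − (1 − 0.91541)(1 − 0.76990) = 0.981

0.981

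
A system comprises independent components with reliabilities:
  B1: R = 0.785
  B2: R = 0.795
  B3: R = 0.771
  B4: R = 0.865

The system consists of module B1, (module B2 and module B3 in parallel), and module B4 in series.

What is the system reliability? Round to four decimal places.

Parallel (B2 and B3): 1 − (1 − 0.795000)(1 − 0.771000) = 0.953055
Series (B1, [0.953055], and B4): 0.785000 × 0.953055 × 0.865000 = 0.6471

0.6471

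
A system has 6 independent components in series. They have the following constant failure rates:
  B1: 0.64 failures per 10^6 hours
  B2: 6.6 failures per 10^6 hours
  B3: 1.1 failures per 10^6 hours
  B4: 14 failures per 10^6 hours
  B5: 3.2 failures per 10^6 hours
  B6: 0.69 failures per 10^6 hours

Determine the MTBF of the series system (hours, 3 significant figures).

Series of exponential components: λ_sys = Σ λ_i
λ_sys = 0.00000064 + 0.0000066 + 0.0000011 + 0.000014 + 0.0000032 + 0.00000069 = 2.6230e-05 /h
MTBF = 1 / λ_sys = 38100 h

38100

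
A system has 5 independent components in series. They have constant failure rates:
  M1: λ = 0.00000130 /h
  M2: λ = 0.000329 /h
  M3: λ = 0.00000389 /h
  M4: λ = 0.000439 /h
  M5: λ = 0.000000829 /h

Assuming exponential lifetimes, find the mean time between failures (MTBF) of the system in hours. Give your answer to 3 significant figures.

1290

Series of exponential components: λ_sys = Σ λ_i
λ_sys = 0.00000130 + 0.000329 + 0.00000389 + 0.000439 + 0.000000829 = 7.7402e-04 /h
MTBF = 1 / λ_sys = 1290 h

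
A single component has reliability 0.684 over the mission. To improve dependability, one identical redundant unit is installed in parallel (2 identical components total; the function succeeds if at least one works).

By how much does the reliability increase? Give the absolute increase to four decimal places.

R_before = 0.684
R_after = 1 − (1 − 0.684)^2 = 0.9001
ΔR = 0.9001 − 0.684 = 0.2161

0.2161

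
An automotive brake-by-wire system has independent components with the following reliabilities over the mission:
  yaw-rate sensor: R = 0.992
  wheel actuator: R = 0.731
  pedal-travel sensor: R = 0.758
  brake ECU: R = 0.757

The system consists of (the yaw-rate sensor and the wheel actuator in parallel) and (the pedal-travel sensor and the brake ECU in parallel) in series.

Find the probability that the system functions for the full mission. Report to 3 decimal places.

0.939

Parallel (yaw-rate sensor and wheel actuator): 1 − (1 − 0.99200)(1 − 0.73100) = 0.99785
Parallel (pedal-travel sensor and brake ECU): 1 − (1 − 0.75800)(1 − 0.75700) = 0.94119
Series ([0.99785] and [0.94119]): 0.99785 × 0.94119 = 0.939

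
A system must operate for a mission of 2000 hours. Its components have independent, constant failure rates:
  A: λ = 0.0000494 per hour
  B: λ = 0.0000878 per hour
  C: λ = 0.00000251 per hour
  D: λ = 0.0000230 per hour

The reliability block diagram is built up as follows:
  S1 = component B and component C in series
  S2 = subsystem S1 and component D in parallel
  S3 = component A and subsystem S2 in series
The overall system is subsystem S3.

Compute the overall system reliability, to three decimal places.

R(A) = exp(−0.0000494 × 2000) = 0.90592
R(B) = exp(−0.0000878 × 2000) = 0.83895
R(C) = exp(−0.00000251 × 2000) = 0.99499
R(D) = exp(−0.0000230 × 2000) = 0.95504
Series (B and C): 0.83895 × 0.99499 = 0.83475
Parallel ([0.83475] and D): 1 − (1 − 0.83475)(1 − 0.95504) = 0.99257
Series (A and [0.99257]): 0.90592 × 0.99257 = 0.899

0.899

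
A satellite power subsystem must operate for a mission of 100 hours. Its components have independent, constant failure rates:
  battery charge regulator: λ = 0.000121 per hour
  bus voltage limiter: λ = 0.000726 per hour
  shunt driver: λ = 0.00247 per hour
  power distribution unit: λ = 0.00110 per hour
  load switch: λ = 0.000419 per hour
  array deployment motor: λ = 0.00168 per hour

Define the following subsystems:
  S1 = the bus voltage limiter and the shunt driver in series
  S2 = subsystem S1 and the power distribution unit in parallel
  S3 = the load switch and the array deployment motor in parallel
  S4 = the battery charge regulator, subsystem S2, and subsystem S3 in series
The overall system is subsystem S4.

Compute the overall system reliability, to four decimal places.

0.9537

R(battery charge regulator) = exp(−0.000121 × 100) = 0.987973
R(bus voltage limiter) = exp(−0.000726 × 100) = 0.929973
R(shunt driver) = exp(−0.00247 × 100) = 0.781141
R(power distribution unit) = exp(−0.00110 × 100) = 0.895834
R(load switch) = exp(−0.000419 × 100) = 0.958966
R(array deployment motor) = exp(−0.00168 × 100) = 0.845354
Series (bus voltage limiter and shunt driver): 0.929973 × 0.781141 = 0.726440
Parallel ([0.726440] and power distribution unit): 1 − (1 − 0.726440)(1 − 0.895834) = 0.971504
Parallel (load switch and array deployment motor): 1 − (1 − 0.958966)(1 − 0.845354) = 0.993654
Series (battery charge regulator, [0.971504], and [0.993654]): 0.987973 × 0.971504 × 0.993654 = 0.9537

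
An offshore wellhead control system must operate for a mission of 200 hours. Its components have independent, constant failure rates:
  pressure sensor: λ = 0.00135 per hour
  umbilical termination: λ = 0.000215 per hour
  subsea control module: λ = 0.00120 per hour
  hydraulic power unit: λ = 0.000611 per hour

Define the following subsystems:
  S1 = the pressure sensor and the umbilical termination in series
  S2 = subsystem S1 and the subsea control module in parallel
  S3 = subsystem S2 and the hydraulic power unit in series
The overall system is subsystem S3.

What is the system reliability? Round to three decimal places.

R(pressure sensor) = exp(−0.00135 × 200) = 0.76338
R(umbilical termination) = exp(−0.000215 × 200) = 0.95791
R(subsea control module) = exp(−0.00120 × 200) = 0.78663
R(hydraulic power unit) = exp(−0.000611 × 200) = 0.88497
Series (pressure sensor and umbilical termination): 0.76338 × 0.95791 = 0.73125
Parallel ([0.73125] and subsea control module): 1 − (1 − 0.73125)(1 − 0.78663) = 0.94266
Series ([0.94266] and hydraulic power unit): 0.94266 × 0.88497 = 0.834

0.834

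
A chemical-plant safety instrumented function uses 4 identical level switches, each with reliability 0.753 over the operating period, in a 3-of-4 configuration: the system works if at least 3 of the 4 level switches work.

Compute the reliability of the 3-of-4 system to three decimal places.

R = Σ_{i=3}^{4} C(4,i) p^i (1−p)^{4−i} with p = 0.753
C(4,3)·0.753^3·0.247^1 = 0.42183
C(4,4)·0.753^4·0.247^0 = 0.32150
Sum = 0.743

0.743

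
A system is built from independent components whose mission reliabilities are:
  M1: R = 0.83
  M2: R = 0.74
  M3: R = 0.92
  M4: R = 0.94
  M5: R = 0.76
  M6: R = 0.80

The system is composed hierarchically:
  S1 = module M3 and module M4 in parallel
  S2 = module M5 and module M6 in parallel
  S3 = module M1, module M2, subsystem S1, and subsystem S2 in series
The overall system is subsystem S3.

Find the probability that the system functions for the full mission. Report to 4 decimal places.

0.5819

Parallel (M3 and M4): 1 − (1 − 0.920000)(1 − 0.940000) = 0.995200
Parallel (M5 and M6): 1 − (1 − 0.760000)(1 − 0.800000) = 0.952000
Series (M1, M2, [0.995200], and [0.952000]): 0.830000 × 0.740000 × 0.995200 × 0.952000 = 0.5819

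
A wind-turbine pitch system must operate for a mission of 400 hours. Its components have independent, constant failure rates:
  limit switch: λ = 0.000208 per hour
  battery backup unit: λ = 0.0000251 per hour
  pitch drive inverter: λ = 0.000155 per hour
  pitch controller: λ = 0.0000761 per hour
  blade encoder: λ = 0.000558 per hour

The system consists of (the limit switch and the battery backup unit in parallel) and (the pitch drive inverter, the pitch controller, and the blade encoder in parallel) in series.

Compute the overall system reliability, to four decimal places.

R(limit switch) = exp(−0.000208 × 400) = 0.920167
R(battery backup unit) = exp(−0.0000251 × 400) = 0.990010
R(pitch drive inverter) = exp(−0.000155 × 400) = 0.939883
R(pitch controller) = exp(−0.0000761 × 400) = 0.970019
R(blade encoder) = exp(−0.000558 × 400) = 0.799955
Parallel (limit switch and battery backup unit): 1 − (1 − 0.920167)(1 − 0.990010) = 0.999202
Parallel (pitch drive inverter, pitch controller, and blade encoder): 1 − (1 − 0.939883)(1 − 0.970019)(1 − 0.799955) = 0.999639
Series ([0.999202] and [0.999639]): 0.999202 × 0.999639 = 0.9988

0.9988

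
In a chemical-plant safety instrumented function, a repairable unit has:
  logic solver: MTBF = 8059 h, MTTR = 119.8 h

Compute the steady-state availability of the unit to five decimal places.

A(logic solver) = MTBF/(MTBF+MTTR) = 8059/(8059+119.8) = 0.98535

0.98535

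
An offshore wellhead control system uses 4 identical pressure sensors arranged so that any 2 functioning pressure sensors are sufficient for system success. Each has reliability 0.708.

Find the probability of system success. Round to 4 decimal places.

R = Σ_{i=2}^{4} C(4,i) p^i (1−p)^{4−i} with p = 0.708
C(4,2)·0.708^2·0.292^2 = 0.256439
C(4,3)·0.708^3·0.292^1 = 0.414517
C(4,4)·0.708^4·0.292^0 = 0.251266
Sum = 0.9222

0.9222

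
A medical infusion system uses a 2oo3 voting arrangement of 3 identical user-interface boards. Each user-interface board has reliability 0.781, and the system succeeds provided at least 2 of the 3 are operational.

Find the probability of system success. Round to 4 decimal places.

0.8771

R = Σ_{i=2}^{3} C(3,i) p^i (1−p)^{3−i} with p = 0.781
C(3,2)·0.781^2·0.219^1 = 0.400744
C(3,3)·0.781^3·0.219^0 = 0.476380
Sum = 0.8771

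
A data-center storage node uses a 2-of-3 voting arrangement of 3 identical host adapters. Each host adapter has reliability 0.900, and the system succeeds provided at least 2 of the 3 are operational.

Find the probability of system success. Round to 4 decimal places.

0.9720

R = Σ_{i=2}^{3} C(3,i) p^i (1−p)^{3−i} with p = 0.900
C(3,2)·0.900^2·0.100^1 = 0.243000
C(3,3)·0.900^3·0.100^0 = 0.729000
Sum = 0.9720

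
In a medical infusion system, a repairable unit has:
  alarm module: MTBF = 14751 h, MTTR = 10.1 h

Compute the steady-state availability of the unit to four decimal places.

0.9993

A(alarm module) = MTBF/(MTBF+MTTR) = 14751/(14751+10.1) = 0.9993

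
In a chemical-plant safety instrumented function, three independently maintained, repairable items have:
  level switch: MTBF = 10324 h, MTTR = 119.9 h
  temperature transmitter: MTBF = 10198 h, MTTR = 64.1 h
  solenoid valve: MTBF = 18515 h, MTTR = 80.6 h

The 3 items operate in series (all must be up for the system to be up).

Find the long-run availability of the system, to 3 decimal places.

0.978

A(level switch) = MTBF/(MTBF+MTTR) = 10324/(10324+119.9) = 0.988520
A(temperature transmitter) = MTBF/(MTBF+MTTR) = 10198/(10198+64.1) = 0.993754
A(solenoid valve) = MTBF/(MTBF+MTTR) = 18515/(18515+80.6) = 0.995666
Series availability: 0.988520 × 0.993754 × 0.995666 = 0.978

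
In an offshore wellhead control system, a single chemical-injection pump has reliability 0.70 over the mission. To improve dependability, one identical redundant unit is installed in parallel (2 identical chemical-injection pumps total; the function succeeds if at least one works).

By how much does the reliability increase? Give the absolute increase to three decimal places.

0.210

R_before = 0.70
R_after = 1 − (1 − 0.70)^2 = 0.910
ΔR = 0.910 − 0.70 = 0.210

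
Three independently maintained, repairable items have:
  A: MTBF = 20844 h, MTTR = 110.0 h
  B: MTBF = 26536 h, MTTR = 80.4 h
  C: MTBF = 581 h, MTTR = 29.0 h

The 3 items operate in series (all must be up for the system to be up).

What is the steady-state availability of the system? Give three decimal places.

0.945

A(A) = MTBF/(MTBF+MTTR) = 20844/(20844+110.0) = 0.994750
A(B) = MTBF/(MTBF+MTTR) = 26536/(26536+80.4) = 0.996979
A(C) = MTBF/(MTBF+MTTR) = 581/(581+29.0) = 0.952459
Series availability: 0.994750 × 0.996979 × 0.952459 = 0.945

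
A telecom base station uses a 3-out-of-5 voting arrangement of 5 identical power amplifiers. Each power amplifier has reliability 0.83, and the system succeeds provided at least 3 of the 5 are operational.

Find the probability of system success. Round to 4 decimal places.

0.9625

R = Σ_{i=3}^{5} C(5,i) p^i (1−p)^{5−i} with p = 0.83
C(5,3)·0.83^3·0.17^2 = 0.165246
C(5,4)·0.83^4·0.17^1 = 0.403396
C(5,5)·0.83^5·0.17^0 = 0.393904
Sum = 0.9625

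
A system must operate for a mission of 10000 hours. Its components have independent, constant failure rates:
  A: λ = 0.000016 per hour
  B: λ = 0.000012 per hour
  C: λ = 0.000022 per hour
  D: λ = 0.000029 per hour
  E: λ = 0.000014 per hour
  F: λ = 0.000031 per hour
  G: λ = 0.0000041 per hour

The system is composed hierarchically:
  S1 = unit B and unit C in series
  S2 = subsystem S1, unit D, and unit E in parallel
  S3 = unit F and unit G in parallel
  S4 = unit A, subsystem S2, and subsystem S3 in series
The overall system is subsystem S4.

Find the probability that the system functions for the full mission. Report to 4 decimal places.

R(A) = exp(−0.000016 × 10000) = 0.852144
R(B) = exp(−0.000012 × 10000) = 0.886920
R(C) = exp(−0.000022 × 10000) = 0.802519
R(D) = exp(−0.000029 × 10000) = 0.748264
R(E) = exp(−0.000014 × 10000) = 0.869358
R(F) = exp(−0.000031 × 10000) = 0.733447
R(G) = exp(−0.0000041 × 10000) = 0.959829
Series (B and C): 0.886920 × 0.802519 = 0.711770
Parallel ([0.711770], D, and E): 1 − (1 − 0.711770)(1 − 0.748264)(1 − 0.869358) = 0.990521
Parallel (F and G): 1 − (1 − 0.733447)(1 − 0.959829) = 0.989292
Series (A, [0.990521], and [0.989292]): 0.852144 × 0.990521 × 0.989292 = 0.8350

0.8350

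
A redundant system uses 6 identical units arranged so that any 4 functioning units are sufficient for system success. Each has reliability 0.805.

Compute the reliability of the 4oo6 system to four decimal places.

R = Σ_{i=4}^{6} C(6,i) p^i (1−p)^{6−i} with p = 0.805
C(6,4)·0.805^4·0.195^2 = 0.239521
C(6,5)·0.805^5·0.195^1 = 0.395517
C(6,6)·0.805^6·0.195^0 = 0.272129
Sum = 0.9072

0.9072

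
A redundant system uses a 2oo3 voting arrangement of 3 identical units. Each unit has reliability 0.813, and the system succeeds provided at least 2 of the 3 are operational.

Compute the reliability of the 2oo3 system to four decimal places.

0.9082

R = Σ_{i=2}^{3} C(3,i) p^i (1−p)^{3−i} with p = 0.813
C(3,2)·0.813^2·0.187^1 = 0.370804
C(3,3)·0.813^3·0.187^0 = 0.537368
Sum = 0.9082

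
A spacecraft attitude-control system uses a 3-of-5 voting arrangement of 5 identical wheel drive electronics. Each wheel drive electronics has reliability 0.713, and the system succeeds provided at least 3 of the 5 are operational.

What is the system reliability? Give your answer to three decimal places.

0.854

R = Σ_{i=3}^{5} C(5,i) p^i (1−p)^{5−i} with p = 0.713
C(5,3)·0.713^3·0.287^2 = 0.29856
C(5,4)·0.713^4·0.287^1 = 0.37086
C(5,5)·0.713^5·0.287^0 = 0.18427
Sum = 0.854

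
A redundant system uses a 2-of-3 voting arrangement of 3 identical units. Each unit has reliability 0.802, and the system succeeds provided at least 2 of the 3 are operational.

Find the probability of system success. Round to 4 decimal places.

0.8979

R = Σ_{i=2}^{3} C(3,i) p^i (1−p)^{3−i} with p = 0.802
C(3,2)·0.802^2·0.198^1 = 0.382063
C(3,3)·0.802^3·0.198^0 = 0.515850
Sum = 0.8979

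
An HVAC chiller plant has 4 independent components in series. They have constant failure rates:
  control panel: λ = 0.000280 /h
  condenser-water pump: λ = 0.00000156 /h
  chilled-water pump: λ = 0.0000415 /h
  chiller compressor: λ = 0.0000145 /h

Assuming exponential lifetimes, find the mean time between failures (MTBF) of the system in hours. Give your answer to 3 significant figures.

Series of exponential components: λ_sys = Σ λ_i
λ_sys = 0.000280 + 0.00000156 + 0.0000415 + 0.0000145 = 3.3756e-04 /h
MTBF = 1 / λ_sys = 2960 h

2960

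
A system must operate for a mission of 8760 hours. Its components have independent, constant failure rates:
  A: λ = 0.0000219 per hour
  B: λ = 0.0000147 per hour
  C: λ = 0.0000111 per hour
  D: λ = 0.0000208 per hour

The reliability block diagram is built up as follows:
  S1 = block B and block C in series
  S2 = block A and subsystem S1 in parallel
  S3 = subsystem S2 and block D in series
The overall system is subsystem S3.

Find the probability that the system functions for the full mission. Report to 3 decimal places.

R(A) = exp(−0.0000219 × 8760) = 0.82544
R(B) = exp(−0.0000147 × 8760) = 0.87917
R(C) = exp(−0.0000111 × 8760) = 0.90734
R(D) = exp(−0.0000208 × 8760) = 0.83343
Series (B and C): 0.87917 × 0.90734 = 0.79771
Parallel (A and [0.79771]): 1 − (1 − 0.82544)(1 − 0.79771) = 0.96469
Series ([0.96469] and D): 0.96469 × 0.83343 = 0.804

0.804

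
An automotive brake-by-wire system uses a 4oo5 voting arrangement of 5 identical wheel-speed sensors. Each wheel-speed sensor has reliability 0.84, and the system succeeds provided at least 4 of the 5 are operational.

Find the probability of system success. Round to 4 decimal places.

0.8165

R = Σ_{i=4}^{5} C(5,i) p^i (1−p)^{5−i} with p = 0.84
C(5,4)·0.84^4·0.16^1 = 0.398297
C(5,5)·0.84^5·0.16^0 = 0.418212
Sum = 0.8165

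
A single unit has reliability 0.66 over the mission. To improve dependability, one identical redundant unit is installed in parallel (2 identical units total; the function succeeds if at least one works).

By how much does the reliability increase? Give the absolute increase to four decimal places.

R_before = 0.66
R_after = 1 − (1 − 0.66)^2 = 0.8844
ΔR = 0.8844 − 0.66 = 0.2244

0.2244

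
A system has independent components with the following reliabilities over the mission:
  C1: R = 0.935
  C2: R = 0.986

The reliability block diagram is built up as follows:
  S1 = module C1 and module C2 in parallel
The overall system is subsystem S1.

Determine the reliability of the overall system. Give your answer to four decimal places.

0.9991

Parallel (C1 and C2): 1 − (1 − 0.935000)(1 − 0.986000) = 0.9991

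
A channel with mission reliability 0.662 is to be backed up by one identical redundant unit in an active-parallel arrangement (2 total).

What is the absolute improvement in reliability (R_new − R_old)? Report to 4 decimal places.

0.2238

R_before = 0.662
R_after = 1 − (1 − 0.662)^2 = 0.8858
ΔR = 0.8858 − 0.662 = 0.2238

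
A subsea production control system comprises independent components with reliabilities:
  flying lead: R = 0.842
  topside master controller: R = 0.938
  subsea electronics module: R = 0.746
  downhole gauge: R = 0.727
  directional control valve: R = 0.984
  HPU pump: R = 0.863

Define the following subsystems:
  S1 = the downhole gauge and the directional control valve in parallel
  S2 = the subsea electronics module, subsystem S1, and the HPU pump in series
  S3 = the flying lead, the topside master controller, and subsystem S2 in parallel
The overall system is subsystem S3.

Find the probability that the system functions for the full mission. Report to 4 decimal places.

0.9965

Parallel (downhole gauge and directional control valve): 1 − (1 − 0.727000)(1 − 0.984000) = 0.995632
Series (subsea electronics module, [0.995632], and HPU pump): 0.746000 × 0.995632 × 0.863000 = 0.640986
Parallel (flying lead, topside master controller, and [0.640986]): 1 − (1 − 0.842000)(1 − 0.938000)(1 − 0.640986) = 0.9965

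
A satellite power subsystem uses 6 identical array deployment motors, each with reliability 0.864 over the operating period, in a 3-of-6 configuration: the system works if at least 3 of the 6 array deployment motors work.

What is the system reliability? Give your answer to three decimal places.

R = Σ_{i=3}^{6} C(6,i) p^i (1−p)^{6−i} with p = 0.864
C(6,3)·0.864^3·0.136^3 = 0.03245
C(6,4)·0.864^4·0.136^2 = 0.15461
C(6,5)·0.864^5·0.136^1 = 0.39288
C(6,6)·0.864^6·0.136^0 = 0.41599
Sum = 0.996

0.996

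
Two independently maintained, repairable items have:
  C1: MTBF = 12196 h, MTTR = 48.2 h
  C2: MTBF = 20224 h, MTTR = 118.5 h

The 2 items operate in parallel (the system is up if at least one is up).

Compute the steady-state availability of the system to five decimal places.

A(C1) = MTBF/(MTBF+MTTR) = 12196/(12196+48.2) = 0.996063
A(C2) = MTBF/(MTBF+MTTR) = 20224/(20224+118.5) = 0.994175
Parallel availability: 1 − (1 − 0.996063)(1 − 0.994175) = 0.99998

0.99998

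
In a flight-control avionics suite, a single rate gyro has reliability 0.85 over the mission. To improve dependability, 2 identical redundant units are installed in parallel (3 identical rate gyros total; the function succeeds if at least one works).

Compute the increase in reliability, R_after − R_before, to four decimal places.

0.1466

R_before = 0.85
R_after = 1 − (1 − 0.85)^3 = 0.9966
ΔR = 0.9966 − 0.85 = 0.1466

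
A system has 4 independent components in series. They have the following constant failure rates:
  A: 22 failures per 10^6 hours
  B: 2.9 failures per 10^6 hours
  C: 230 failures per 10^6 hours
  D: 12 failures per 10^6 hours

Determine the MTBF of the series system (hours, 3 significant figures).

3750

Series of exponential components: λ_sys = Σ λ_i
λ_sys = 0.000022 + 0.0000029 + 0.00023 + 0.000012 = 2.6690e-04 /h
MTBF = 1 / λ_sys = 3750 h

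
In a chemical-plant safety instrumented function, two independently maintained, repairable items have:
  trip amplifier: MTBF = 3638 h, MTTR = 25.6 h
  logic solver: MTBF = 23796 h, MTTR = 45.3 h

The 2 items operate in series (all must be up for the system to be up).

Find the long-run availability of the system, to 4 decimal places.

0.9911

A(trip amplifier) = MTBF/(MTBF+MTTR) = 3638/(3638+25.6) = 0.993012
A(logic solver) = MTBF/(MTBF+MTTR) = 23796/(23796+45.3) = 0.998100
Series availability: 0.993012 × 0.998100 = 0.9911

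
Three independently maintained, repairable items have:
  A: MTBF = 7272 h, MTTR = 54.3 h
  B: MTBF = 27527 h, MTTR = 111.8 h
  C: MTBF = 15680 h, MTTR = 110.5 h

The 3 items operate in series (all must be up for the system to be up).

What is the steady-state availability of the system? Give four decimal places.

A(A) = MTBF/(MTBF+MTTR) = 7272/(7272+54.3) = 0.992588
A(B) = MTBF/(MTBF+MTTR) = 27527/(27527+111.8) = 0.995955
A(C) = MTBF/(MTBF+MTTR) = 15680/(15680+110.5) = 0.993002
Series availability: 0.992588 × 0.995955 × 0.993002 = 0.9817

0.9817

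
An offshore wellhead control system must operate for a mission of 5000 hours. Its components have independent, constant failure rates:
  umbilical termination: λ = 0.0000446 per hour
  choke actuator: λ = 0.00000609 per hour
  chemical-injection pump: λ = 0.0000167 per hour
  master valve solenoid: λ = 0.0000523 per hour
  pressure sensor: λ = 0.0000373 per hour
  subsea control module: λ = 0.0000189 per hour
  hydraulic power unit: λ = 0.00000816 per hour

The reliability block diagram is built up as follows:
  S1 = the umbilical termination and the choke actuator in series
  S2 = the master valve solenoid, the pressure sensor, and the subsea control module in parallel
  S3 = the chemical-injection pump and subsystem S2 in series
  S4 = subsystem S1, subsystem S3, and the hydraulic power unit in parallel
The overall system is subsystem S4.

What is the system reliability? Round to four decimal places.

R(umbilical termination) = exp(−0.0000446 × 5000) = 0.800115
R(choke actuator) = exp(−0.00000609 × 5000) = 0.970009
R(chemical-injection pump) = exp(−0.0000167 × 5000) = 0.919891
R(master valve solenoid) = exp(−0.0000523 × 5000) = 0.769896
R(pressure sensor) = exp(−0.0000373 × 5000) = 0.829859
R(subsea control module) = exp(−0.0000189 × 5000) = 0.909828
R(hydraulic power unit) = exp(−0.00000816 × 5000) = 0.960021
Series (umbilical termination and choke actuator): 0.800115 × 0.970009 = 0.776119
Parallel (master valve solenoid, pressure sensor, and subsea control module): 1 − (1 − 0.769896)(1 − 0.829859)(1 − 0.909828) = 0.996470
Series (chemical-injection pump and [0.996470]): 0.919891 × 0.996470 = 0.916644
Parallel ([0.776119], [0.916644], and hydraulic power unit): 1 − (1 − 0.776119)(1 − 0.916644)(1 − 0.960021) = 0.9993

0.9993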